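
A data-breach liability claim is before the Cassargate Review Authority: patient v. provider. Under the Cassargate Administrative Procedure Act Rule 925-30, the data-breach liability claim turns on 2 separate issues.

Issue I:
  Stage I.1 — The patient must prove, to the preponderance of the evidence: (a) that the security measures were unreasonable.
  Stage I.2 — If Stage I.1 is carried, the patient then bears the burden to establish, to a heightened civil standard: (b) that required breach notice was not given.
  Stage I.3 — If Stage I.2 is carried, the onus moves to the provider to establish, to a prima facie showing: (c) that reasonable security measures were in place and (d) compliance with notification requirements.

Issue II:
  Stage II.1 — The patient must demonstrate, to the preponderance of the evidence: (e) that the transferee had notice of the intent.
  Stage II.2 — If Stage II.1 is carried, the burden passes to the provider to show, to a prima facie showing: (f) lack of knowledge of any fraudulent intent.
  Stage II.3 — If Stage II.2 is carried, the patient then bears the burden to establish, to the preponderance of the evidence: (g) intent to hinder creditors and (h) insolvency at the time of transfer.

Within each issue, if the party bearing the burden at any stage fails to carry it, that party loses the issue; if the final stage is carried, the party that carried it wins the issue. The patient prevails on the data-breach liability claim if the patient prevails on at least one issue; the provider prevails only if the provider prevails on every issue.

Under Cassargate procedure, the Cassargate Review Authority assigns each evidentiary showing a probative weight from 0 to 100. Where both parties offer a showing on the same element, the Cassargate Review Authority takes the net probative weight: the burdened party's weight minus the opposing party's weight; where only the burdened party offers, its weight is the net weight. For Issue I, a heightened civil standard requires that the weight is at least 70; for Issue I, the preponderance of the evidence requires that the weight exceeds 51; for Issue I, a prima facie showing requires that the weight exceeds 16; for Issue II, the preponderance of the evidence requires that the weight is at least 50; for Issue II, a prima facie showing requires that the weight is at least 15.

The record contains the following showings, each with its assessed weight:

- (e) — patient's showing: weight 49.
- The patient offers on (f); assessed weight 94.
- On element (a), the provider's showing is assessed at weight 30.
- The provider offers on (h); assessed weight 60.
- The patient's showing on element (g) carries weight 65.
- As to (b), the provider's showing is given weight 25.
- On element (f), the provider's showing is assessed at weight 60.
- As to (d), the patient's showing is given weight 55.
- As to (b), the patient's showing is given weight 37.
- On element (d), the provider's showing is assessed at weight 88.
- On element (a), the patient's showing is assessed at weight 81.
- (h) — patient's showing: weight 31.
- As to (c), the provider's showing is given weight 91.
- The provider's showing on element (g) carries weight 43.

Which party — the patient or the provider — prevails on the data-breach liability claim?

provider

— Issue I —
At Stage I.1 the patient must meet the preponderance of the evidence (weight exceeds 51): on (a) the weight is 81 less the opposing 30 gives net 51, ≤ 51, so (a) does not meet the standard.
  The patient does not carry Stage I.1.
The analysis ends at Stage I.1; the provider prevails on this issue.
— Issue II —
At Stage II.1 the patient must meet the preponderance of the evidence (weight is at least 50): on (e) the weight is 49, < 50, so (e) does not meet the standard.
  The patient does not carry Stage II.1.
The analysis ends at Stage II.1; the provider prevails on this issue.
Per-issue: Issue I → provider; Issue II → provider. The patient must prevail on at least one issue; overall, the provider prevails.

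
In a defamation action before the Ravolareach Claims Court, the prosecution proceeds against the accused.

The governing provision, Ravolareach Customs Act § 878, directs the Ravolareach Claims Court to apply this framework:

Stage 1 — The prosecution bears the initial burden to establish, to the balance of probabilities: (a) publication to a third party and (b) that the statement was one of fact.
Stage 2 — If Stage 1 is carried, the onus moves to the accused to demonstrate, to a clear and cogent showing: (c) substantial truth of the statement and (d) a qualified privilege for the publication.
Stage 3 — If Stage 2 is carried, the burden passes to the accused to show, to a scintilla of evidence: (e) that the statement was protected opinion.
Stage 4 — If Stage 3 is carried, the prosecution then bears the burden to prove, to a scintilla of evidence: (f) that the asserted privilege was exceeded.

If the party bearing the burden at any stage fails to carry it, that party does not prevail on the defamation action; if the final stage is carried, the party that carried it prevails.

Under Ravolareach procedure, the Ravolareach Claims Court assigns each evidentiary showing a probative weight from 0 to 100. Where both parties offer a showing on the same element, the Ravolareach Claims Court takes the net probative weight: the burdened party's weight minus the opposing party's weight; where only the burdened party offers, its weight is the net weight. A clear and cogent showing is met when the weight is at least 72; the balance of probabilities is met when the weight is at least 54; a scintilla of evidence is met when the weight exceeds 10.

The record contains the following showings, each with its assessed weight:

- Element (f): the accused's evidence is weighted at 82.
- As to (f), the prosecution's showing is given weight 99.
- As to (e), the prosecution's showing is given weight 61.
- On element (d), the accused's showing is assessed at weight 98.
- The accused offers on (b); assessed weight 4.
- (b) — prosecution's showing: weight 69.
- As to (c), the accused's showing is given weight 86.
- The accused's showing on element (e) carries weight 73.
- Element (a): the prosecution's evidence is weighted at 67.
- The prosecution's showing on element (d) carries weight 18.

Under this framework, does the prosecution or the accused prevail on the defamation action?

At Stage 1 the prosecution must meet the balance of probabilities (weight is at least 54): on (a) the weight is 67, ≥ 54, so (a) meets the standard; on (b) the weight is 69 less the opposing 4 gives net 65, ≥ 54, so (b) meets the standard.
  Stage 1 carried; the burden shifts to the accused.
At Stage 2 the accused must meet a clear and cogent showing (weight is at least 72): on (c) the weight is 86, ≥ 72, so (c) meets the standard; on (d) the weight is 98 less the opposing 18 gives net 80, ≥ 72, so (d) meets the standard.
  All elements met. The accused retains the burden for Stage 3.
At Stage 3 the accused must meet a scintilla of evidence (weight exceeds 10): on (e) the weight is 73 less the opposing 61 gives net 12, > 10, so (e) meets the standard.
  The accused carries Stage 3; the prosecution now bears the burden.
At Stage 4 the prosecution must meet a scintilla of evidence (weight exceeds 10): on (f) the weight is 99 less the opposing 82 gives net 17, which does exceed 10, so (f) meets the standard.
  All elements met at the final stage.
All stages carried — the prosecution prevails.

prosecution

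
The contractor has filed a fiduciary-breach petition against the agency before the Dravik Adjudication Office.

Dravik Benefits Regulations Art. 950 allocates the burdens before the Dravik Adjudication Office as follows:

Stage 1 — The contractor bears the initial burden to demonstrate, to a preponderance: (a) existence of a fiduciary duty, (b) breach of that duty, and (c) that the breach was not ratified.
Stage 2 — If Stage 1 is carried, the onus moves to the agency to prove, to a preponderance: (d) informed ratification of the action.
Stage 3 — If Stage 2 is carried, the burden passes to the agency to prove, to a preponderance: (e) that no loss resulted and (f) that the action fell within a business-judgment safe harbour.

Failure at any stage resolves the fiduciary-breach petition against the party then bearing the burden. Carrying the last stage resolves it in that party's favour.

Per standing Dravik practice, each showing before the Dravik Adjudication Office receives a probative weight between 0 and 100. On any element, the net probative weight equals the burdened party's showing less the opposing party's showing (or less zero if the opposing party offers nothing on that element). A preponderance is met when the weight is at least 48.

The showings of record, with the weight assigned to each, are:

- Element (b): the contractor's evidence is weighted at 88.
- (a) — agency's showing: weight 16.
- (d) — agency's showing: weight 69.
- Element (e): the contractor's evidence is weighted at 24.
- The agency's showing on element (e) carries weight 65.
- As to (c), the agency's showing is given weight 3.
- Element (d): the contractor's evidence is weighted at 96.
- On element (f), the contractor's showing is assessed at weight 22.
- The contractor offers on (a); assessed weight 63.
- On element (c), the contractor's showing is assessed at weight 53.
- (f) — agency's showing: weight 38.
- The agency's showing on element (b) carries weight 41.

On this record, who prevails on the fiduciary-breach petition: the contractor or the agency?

agency

Stage 1 (contractor, a preponderance, weight is at least 48): (a) net 63−16=47 < 48 — fails; (b) net 88−41=47 < 48 — fails; (c) net 53−3=50 ≥ 48 — meets.
  Stage 1 not carried; the contractor fails its burden.
The agency prevails.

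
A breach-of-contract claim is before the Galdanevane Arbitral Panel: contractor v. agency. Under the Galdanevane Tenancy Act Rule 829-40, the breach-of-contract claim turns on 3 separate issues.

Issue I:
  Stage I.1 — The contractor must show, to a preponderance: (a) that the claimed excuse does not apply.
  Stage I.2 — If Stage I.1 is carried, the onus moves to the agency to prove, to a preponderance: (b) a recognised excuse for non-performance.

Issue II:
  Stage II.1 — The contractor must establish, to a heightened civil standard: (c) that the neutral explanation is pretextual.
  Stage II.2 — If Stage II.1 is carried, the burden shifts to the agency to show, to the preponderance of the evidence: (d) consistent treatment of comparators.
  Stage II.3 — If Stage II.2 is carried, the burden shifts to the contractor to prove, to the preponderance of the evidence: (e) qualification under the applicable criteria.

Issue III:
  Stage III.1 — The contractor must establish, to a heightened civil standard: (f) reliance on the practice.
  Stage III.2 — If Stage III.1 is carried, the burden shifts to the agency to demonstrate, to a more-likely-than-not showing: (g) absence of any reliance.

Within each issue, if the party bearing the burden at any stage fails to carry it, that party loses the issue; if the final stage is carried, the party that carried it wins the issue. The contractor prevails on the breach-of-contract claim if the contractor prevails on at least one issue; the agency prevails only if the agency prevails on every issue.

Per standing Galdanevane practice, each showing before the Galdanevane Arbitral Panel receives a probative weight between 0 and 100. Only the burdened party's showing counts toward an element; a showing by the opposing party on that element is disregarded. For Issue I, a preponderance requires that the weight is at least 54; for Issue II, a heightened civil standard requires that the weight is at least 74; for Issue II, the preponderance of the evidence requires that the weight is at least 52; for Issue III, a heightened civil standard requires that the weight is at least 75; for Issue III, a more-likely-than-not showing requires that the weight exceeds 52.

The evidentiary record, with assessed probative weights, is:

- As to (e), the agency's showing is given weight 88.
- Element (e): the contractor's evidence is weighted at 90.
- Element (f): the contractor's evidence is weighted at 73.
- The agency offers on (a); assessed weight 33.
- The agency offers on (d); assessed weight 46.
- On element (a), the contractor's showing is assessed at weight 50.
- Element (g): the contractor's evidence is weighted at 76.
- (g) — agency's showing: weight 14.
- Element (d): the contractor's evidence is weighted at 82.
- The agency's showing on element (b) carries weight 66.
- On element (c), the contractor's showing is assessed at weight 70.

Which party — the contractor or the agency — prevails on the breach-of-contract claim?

agency

— Issue I —
Stage I.1 (contractor, a preponderance, weight is at least 54): (a) 50 (agency's 33 disregarded) < 54 — fails.
  The contractor does not carry Stage I.1.
So the agency prevails on this issue.
— Issue II —
Stage II.1 (contractor, a heightened civil standard, weight is at least 74): (c) 70 < 74 — fails.
  Not every element is met, so the contractor fails to carry Stage II.1.
So the agency prevails on this issue.
— Issue III —
Stage III.1 (contractor, a heightened civil standard, weight is at least 75): (f) 73 < 75 — fails.
  The contractor does not carry Stage III.1.
So the agency prevails on this issue.
Per-issue: Issue I → agency; Issue II → agency; Issue III → agency. The contractor must prevail on at least one issue; overall, the agency prevails.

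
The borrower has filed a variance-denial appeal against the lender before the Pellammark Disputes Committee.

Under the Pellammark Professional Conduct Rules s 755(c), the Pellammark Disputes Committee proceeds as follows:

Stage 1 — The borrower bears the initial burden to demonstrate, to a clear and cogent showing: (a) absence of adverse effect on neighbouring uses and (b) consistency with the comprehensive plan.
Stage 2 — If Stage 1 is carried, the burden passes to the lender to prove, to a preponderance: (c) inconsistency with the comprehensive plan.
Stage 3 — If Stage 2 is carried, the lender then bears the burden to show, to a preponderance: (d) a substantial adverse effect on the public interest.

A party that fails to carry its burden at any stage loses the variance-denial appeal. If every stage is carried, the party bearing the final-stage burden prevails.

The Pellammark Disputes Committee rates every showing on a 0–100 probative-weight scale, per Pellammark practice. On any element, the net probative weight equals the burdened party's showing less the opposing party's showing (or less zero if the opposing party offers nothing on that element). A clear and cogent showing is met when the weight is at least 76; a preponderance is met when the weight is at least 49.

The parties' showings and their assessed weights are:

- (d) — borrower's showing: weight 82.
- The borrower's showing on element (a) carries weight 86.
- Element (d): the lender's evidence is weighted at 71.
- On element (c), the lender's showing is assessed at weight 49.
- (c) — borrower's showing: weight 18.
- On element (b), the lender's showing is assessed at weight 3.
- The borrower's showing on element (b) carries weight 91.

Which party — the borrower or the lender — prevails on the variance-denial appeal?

Stage 1 (borrower, a clear and cogent showing, weight is at least 76): (a) 86 ≥ 76 — meets; (b) net 91−3=88 ≥ 76 — meets.
  Stage 1 carried; the burden shifts to the lender.
Stage 2 (lender, a preponderance, weight is at least 49): (c) net 49−18=31 < 49 — fails.
  Stage 2 not carried; the lender fails its burden.
The analysis ends at Stage 2; the borrower prevails.

borrower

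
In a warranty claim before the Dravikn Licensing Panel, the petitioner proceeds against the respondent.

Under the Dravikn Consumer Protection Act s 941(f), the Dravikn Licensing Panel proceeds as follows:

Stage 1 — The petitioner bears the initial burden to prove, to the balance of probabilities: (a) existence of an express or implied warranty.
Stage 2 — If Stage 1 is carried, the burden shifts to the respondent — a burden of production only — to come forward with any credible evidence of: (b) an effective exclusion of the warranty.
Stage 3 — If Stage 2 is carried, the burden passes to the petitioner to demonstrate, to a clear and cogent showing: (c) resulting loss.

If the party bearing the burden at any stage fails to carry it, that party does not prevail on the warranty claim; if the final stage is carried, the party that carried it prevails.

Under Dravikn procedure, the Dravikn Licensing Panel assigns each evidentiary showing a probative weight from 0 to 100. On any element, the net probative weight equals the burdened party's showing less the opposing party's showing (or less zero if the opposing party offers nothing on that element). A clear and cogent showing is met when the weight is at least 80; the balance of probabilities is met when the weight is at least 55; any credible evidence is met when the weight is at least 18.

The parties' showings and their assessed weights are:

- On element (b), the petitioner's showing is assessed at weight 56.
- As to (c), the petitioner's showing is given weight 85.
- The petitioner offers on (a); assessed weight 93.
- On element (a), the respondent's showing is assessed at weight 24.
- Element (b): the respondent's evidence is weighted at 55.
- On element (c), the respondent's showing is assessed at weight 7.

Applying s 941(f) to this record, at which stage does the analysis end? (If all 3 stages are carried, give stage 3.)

At Stage 1 the petitioner must meet the balance of probabilities (weight is at least 55): on (a) the weight is 93 less the opposing 24 gives net 69, which does reach 55, so (a) meets the standard.
  Stage 1 carried; the burden shifts to the respondent.
At Stage 2 the respondent must meet any credible evidence (weight is at least 18): on (b) the weight is 55 less the opposing 56 gives net -1, which does not reach 18, so (b) does not meet the standard.
  Not every element is met, so the respondent fails to carry Stage 2.
So the petitioner prevails.

stage 2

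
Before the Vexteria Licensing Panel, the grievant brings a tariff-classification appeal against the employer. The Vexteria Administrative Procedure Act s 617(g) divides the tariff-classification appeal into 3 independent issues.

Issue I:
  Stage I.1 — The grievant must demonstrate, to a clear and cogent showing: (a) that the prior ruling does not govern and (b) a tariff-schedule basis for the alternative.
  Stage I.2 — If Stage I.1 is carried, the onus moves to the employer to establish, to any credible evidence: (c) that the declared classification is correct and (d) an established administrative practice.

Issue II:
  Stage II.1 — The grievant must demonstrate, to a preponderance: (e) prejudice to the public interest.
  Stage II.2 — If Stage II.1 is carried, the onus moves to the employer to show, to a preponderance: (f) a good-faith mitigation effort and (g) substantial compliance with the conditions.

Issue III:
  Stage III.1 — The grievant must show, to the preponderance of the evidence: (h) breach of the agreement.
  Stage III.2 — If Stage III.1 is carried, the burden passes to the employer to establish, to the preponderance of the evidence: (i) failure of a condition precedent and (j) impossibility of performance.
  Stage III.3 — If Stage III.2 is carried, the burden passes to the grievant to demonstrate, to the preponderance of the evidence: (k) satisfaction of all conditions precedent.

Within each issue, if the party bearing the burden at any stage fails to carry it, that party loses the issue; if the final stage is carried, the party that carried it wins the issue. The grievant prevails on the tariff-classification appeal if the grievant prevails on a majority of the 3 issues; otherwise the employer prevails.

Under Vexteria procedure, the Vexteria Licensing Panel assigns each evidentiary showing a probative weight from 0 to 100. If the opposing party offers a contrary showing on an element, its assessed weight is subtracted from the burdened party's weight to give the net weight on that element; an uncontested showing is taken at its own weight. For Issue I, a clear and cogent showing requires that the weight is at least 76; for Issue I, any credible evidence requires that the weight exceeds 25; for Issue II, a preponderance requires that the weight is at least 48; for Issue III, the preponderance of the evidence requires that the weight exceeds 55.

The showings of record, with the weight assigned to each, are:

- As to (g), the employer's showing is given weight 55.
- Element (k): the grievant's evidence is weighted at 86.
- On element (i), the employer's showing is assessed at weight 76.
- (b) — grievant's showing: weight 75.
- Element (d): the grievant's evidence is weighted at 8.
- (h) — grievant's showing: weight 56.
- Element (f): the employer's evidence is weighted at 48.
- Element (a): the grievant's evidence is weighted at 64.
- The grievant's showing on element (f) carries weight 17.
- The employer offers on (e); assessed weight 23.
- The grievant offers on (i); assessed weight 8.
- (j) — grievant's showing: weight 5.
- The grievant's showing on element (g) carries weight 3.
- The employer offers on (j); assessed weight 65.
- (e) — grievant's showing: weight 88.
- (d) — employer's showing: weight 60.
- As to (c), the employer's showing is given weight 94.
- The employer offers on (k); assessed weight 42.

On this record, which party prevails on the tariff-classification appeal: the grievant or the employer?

employer

— Issue I —
Stage I.1 — burden on grievant; standard: a clear and cogent showing (weight is at least 76).
    (a): 64 < 76 [not met]
    (b): 75 < 76 [not met]
  The grievant does not carry Stage I.1.
The employer prevails on this issue.
— Issue II —
Stage II.1 (grievant, a preponderance, weight is at least 48): (e) net 88−23=65 ≥ 48 — meets.
  The grievant carries Stage II.1; the employer now bears the burden.
Stage II.2 (employer, a preponderance, weight is at least 48): (f) net 48−17=31 < 48 — fails; (g) net 55−3=52 ≥ 48 — meets.
  Not every element is met, so the employer fails to carry Stage II.2.
The analysis ends at Stage II.2; the grievant prevails on this issue.
— Issue III —
Stage III.1 — burden on grievant; standard: the preponderance of the evidence (weight exceeds 55).
    (h): 56 > 55 [met]
  Stage III.1 carried; the burden shifts to the employer.
Stage III.2 — burden on employer; standard: the preponderance of the evidence (weight exceeds 55).
    (i): 76 − 8 = 68 > 55 [met]
    (j): 65 − 5 = 60 > 55 [met]
  Stage III.2 is satisfied; the onus moves to the grievant.
Stage III.3 — burden on grievant; standard: the preponderance of the evidence (weight exceeds 55).
    (k): 86 − 42 = 44 ≤ 55 [not met]
  Not every element is met, so the grievant fails to carry Stage III.3.
The analysis ends at Stage III.3; the employer prevails on this issue.
Per-issue: Issue I → employer; Issue II → grievant; Issue III → employer. The grievant must prevail on a majority of issues; overall, the employer prevails.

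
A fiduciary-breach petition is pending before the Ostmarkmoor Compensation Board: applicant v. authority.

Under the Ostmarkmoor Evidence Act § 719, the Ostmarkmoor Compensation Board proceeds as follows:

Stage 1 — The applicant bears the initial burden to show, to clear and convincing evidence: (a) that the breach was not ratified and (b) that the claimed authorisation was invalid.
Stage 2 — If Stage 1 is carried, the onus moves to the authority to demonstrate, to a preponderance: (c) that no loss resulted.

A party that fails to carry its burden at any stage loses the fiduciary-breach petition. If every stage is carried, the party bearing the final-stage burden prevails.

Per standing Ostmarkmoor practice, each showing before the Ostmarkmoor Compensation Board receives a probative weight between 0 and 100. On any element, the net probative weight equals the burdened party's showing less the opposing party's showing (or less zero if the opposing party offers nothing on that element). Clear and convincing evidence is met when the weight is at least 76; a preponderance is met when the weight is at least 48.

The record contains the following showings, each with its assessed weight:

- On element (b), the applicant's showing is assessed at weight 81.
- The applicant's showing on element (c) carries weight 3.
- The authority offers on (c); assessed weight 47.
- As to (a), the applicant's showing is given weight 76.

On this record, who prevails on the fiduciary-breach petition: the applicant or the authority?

applicant

Stage 1 (applicant, clear and convincing evidence, weight is at least 76): (a) 76 ≥ 76 — meets; (b) 81 ≥ 76 — meets.
  Stage 1 carried; the burden shifts to the authority.
Stage 2 (authority, a preponderance, weight is at least 48): (c) net 47−3=44 < 48 — fails.
  Stage 2 not carried; the authority fails its burden.
The applicant prevails.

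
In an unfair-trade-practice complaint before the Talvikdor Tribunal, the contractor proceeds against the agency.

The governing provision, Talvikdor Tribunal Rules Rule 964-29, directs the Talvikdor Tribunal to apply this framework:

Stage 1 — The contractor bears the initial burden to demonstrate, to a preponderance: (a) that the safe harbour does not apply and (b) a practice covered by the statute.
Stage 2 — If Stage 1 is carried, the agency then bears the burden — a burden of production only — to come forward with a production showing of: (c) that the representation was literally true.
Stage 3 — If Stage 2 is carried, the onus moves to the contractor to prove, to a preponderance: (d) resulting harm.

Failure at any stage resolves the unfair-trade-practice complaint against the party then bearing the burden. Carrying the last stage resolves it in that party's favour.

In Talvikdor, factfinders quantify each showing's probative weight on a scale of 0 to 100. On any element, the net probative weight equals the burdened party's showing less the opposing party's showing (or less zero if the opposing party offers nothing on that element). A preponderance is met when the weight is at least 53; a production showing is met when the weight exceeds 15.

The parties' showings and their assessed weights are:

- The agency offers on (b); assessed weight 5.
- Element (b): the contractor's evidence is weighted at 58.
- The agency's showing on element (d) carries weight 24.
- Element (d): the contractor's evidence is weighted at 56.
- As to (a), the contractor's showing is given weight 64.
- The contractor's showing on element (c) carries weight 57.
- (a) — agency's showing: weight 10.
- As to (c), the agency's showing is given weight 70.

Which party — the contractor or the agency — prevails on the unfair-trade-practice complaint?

Stage 1 (contractor, a preponderance, weight is at least 53): (a) net 64−10=54 ≥ 53 — meets; (b) net 58−5=53 ≥ 53 — meets.
  All elements met. The burden passes to the agency.
Stage 2 (agency, a production showing, weight exceeds 15): (c) net 70−57=13 ≤ 15 — fails.
  The agency does not carry Stage 2.
The analysis ends at Stage 2; the contractor prevails.

contractor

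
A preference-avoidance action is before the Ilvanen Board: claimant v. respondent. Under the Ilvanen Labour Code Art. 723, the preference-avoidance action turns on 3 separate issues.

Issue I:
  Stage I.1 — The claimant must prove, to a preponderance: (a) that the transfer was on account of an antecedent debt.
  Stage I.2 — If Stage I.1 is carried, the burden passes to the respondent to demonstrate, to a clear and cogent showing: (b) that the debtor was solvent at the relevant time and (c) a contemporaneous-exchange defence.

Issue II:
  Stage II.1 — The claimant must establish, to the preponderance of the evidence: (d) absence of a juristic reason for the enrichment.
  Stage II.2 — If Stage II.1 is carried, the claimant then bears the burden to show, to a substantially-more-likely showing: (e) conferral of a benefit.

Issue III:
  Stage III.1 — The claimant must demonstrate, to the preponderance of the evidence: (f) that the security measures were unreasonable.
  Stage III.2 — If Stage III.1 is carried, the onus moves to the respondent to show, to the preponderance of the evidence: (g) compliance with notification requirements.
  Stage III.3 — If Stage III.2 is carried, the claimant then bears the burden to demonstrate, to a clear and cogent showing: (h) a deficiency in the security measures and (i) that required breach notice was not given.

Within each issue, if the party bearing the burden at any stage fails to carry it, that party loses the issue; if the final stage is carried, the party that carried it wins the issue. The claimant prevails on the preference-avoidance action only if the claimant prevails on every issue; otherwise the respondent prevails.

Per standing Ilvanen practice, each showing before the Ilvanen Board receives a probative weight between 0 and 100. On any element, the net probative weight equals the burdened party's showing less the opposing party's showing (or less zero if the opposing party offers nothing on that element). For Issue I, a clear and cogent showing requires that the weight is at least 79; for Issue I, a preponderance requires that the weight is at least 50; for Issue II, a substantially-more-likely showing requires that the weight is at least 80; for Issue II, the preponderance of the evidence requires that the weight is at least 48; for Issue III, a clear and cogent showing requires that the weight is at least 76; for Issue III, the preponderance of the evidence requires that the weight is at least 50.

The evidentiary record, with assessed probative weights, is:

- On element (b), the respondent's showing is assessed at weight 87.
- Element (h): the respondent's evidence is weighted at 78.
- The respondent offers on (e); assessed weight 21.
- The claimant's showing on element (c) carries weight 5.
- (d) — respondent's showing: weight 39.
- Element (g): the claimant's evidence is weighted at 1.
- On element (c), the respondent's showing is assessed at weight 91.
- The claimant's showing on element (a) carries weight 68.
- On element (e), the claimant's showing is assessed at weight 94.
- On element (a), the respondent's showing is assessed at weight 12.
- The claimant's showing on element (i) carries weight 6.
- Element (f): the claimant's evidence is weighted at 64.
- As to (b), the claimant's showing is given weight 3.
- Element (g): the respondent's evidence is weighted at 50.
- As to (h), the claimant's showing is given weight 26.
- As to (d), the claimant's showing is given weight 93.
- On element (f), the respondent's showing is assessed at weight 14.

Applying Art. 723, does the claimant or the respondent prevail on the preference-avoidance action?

respondent

— Issue I —
At Stage I.1 the claimant must meet a preponderance (weight is at least 50): on (a) the weight is 68 less the opposing 12 gives net 56, ≥ 50, so (a) meets the standard.
  All elements met. The burden passes to the respondent.
At Stage I.2 the respondent must meet a clear and cogent showing (weight is at least 79): on (b) the weight is 87 less the opposing 3 gives net 84, ≥ 79, so (b) meets the standard; on (c) the weight is 91 less the opposing 5 gives net 86, ≥ 79, so (c) meets the standard.
  Stage I.2 carried; the final stage is satisfied.
All stages carried — the respondent prevails on this issue.
— Issue II —
Stage II.1 (claimant, the preponderance of the evidence, weight is at least 48): (d) net 93−39=54 ≥ 48 — meets.
  Stage II.1 carried; the burden remains with the claimant.
Stage II.2 (claimant, a substantially-more-likely showing, weight is at least 80): (e) net 94−21=73 < 80 — fails.
  The claimant does not carry Stage II.2.
The respondent prevails on this issue.
— Issue III —
Stage III.1 — burden on claimant; standard: the preponderance of the evidence (weight is at least 50).
    (f): 64 − 14 = 50 ≥ 50 [met]
  The claimant carries Stage III.1; the respondent now bears the burden.
Stage III.2 — burden on respondent; standard: the preponderance of the evidence (weight is at least 50).
    (g): 50 − 1 = 49 < 50 [not met]
  Stage III.2 not carried; the respondent fails its burden.
So the claimant prevails on this issue.
Per-issue: Issue I → respondent; Issue II → respondent; Issue III → claimant. The claimant must prevail on every issue; overall, the respondent prevails.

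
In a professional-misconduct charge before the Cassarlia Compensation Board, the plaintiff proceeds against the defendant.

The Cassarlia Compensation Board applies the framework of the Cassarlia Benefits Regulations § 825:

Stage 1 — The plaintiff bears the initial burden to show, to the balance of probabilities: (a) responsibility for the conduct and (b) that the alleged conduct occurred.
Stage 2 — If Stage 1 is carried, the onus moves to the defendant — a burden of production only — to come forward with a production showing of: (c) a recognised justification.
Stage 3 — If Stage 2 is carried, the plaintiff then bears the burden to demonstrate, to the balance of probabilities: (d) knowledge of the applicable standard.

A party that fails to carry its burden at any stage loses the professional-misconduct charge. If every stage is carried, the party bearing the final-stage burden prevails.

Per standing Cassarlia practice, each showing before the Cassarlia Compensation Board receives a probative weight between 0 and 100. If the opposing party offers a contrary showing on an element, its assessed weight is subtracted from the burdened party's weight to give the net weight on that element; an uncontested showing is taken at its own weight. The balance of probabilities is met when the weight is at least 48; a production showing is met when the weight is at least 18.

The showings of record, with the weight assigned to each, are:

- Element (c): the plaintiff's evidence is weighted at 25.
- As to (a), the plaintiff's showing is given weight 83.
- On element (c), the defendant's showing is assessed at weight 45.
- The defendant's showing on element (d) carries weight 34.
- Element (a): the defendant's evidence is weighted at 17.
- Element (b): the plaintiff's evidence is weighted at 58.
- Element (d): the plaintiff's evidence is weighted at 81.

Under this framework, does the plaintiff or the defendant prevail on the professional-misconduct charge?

At Stage 1 the plaintiff must meet the balance of probabilities (weight is at least 48): on (a) the weight is 83 less the opposing 17 gives net 66, which does reach 48, so (a) meets the standard; on (b) the weight is 58, which does reach 48, so (b) meets the standard.
  Stage 1 is satisfied; the onus moves to the defendant.
At Stage 2 the defendant must meet a production showing (weight is at least 18): on (c) the weight is 45 less the opposing 25 gives net 20, ≥ 18, so (c) meets the standard.
  Stage 2 carried; the burden shifts to the plaintiff.
At Stage 3 the plaintiff must meet the balance of probabilities (weight is at least 48): on (d) the weight is 81 less the opposing 34 gives net 47, which does not reach 48, so (d) does not meet the standard.
  The plaintiff does not carry Stage 3.
The defendant prevails.

defendant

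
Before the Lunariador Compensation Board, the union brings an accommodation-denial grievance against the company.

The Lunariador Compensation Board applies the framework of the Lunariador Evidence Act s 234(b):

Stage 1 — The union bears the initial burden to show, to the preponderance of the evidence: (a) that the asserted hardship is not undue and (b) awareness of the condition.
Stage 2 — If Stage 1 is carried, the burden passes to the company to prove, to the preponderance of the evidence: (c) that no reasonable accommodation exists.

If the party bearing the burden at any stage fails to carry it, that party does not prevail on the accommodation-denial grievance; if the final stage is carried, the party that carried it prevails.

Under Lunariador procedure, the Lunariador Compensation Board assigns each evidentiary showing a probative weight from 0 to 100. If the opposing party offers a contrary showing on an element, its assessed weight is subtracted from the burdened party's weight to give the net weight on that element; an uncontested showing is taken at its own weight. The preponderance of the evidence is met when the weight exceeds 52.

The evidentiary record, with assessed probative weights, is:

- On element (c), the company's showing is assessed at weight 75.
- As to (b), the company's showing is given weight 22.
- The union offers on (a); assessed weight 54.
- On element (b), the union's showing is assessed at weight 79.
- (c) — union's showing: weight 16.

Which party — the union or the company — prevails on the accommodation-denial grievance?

Stage 1 (union, the preponderance of the evidence, weight exceeds 52): (a) 54 > 52 — meets; (b) net 79−22=57 > 52 — meets.
  Stage 1 is satisfied; the onus moves to the company.
Stage 2 (company, the preponderance of the evidence, weight exceeds 52): (c) net 75−16=59 > 52 — meets.
  The company carries the last stage.
All stages carried — the company prevails.

company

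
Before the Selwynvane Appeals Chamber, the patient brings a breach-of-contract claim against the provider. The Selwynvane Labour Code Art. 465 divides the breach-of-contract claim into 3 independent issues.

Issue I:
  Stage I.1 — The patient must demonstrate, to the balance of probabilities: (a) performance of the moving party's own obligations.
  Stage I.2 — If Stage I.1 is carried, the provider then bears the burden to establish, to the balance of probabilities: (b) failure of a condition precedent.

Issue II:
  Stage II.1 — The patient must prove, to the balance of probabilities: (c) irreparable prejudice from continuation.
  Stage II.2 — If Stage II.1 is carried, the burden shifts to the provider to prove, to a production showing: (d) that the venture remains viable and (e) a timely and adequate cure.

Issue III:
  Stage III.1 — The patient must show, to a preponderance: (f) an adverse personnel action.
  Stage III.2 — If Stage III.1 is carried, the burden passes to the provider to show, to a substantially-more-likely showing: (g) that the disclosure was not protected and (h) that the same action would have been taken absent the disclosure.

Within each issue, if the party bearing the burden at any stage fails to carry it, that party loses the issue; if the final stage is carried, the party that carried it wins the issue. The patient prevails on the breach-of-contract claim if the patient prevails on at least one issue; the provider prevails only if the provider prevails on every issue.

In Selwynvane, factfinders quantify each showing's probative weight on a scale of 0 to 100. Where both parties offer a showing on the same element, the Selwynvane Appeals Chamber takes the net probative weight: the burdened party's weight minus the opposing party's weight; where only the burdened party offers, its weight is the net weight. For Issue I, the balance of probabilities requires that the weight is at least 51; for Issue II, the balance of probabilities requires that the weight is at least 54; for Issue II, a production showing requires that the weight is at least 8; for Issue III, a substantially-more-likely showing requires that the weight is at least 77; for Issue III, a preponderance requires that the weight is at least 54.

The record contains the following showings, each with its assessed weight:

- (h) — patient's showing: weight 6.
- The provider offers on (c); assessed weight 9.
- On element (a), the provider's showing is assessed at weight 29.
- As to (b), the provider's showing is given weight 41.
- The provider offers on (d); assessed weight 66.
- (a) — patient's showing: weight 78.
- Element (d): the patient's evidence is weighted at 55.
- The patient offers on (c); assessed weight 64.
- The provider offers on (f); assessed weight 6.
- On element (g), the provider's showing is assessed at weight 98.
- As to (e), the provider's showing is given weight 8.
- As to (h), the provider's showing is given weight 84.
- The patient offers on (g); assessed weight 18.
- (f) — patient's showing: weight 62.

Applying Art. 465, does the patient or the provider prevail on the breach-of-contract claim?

— Issue I —
Stage I.1 — burden on patient; standard: the balance of probabilities (weight is at least 51).
    (a): 78 − 29 = 49 < 51 [not met]
  The patient does not carry Stage I.1.
The provider prevails on this issue.
— Issue II —
At Stage II.1 the patient must meet the balance of probabilities (weight is at least 54): on (c) the weight is 64 less the opposing 9 gives net 55, ≥ 54, so (c) meets the standard.
  All elements met. The burden passes to the provider.
At Stage II.2 the provider must meet a production showing (weight is at least 8): on (d) the weight is 66 less the opposing 55 gives net 11, ≥ 8, so (d) meets the standard; on (e) the weight is 8, ≥ 8, so (e) meets the standard.
  The provider carries the last stage.
All stages carried — the provider prevails on this issue.
— Issue III —
Stage III.1 (patient, a preponderance, weight is at least 54): (f) net 62−6=56 ≥ 54 — meets.
  Stage III.1 carried; the burden shifts to the provider.
Stage III.2 (provider, a substantially-more-likely showing, weight is at least 77): (g) net 98−18=80 ≥ 77 — meets; (h) net 84−6=78 ≥ 77 — meets.
  All elements met at the final stage.
With every stage satisfied, the provider prevails on this issue.
Per-issue: Issue I → provider; Issue II → provider; Issue III → provider. The patient must prevail on at least one issue; overall, the provider prevails.

provider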